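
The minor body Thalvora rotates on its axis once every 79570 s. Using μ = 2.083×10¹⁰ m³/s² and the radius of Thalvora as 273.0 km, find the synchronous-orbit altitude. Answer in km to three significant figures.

h_sync ≈ 1220 km

A synchronous orbit has period T, so by Kepler's third law a = (μT²/4π²)^(1/3).
μT²/4π² = 2.083×10¹⁰ × (7.957×10⁴)² / 39.48 = 3.341×10¹⁸ m³.
a = 1.495×10⁶ m = 1494.9 km.
Altitude h = a − R = 1494.9 − 273.0 = 1221.9 km.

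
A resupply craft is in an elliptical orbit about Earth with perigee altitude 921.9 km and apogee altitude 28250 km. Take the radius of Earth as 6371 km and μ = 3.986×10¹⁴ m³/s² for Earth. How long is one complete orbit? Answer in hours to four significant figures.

r_p = 6371 + 921.9 = 7292.9 km = 7.2929×10⁶ m.
r_a = 6371 + 28250 = 34621 km = 3.4621×10⁷ m.
Semi-major axis a = (r_p + r_a)/2 = (7292.9 + 34621)/2 = 20957 km = 2.096×10⁷ m.
By Kepler's third law T = 2π√(a³/μ) = 2π × 4.805×10³ = 3.019×10⁴ s.
= 8.387 hours.

T ≈ 8.387 hours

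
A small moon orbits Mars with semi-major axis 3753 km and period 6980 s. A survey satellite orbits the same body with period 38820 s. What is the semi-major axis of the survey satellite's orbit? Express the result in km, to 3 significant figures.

a₂ ≈ 11800 km

Kepler's third law: a³ ∝ T², so a₂ = a₁ (T₂/T₁)^(2/3).
T₂/T₁ = 5.562, (T₂/T₁)^(2/3) = 3.139.
a₂ = 3753 × 3.139 = 11780 km.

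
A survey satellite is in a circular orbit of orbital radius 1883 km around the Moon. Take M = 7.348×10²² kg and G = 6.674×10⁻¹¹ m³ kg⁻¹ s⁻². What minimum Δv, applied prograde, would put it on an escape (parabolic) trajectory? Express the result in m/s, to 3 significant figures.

Δv ≈ 668 m/s

μ = GM = 6.674×10⁻¹¹ × 7.348×10²² = 4.904×10¹² m³/s².
r = 1883 km = 1.883×10⁶ m.
Circular speed v_c = √(μ/r) = 1614 m/s.
Escape speed v_esc = √(2μ/r) = √2 × v_c = 2282 m/s.
Δv = v_esc − v_c = 668.5 m/s.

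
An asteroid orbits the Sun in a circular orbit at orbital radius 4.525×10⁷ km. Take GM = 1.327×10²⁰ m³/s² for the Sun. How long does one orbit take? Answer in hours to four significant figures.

T ≈ 1458 hours

r = 4.525×10⁷ km = 4.525×10¹⁰ m.
Kepler's third law: T = 2π√(r³/μ) = 2π√((4.525×10¹⁰)³ / 1.327×10²⁰).
r³/μ = 6.982×10¹¹ s², so T = 2π × 8.356×10⁵ = 5.250×10⁶ s.
Converting: 5.250×10⁶ s ÷ 3600 = 1458 hours.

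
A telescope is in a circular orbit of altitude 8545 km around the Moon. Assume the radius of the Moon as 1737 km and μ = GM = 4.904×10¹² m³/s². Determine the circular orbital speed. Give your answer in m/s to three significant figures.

r = 1737 + 8545 = 10282 km = 1.0282×10⁷ m.
For a circular orbit v = √(μ/r) = √(4.904×10¹² / 1.028×10⁷) = √(4.770×10⁵) = 690.6 m/s.

v ≈ 691 m/s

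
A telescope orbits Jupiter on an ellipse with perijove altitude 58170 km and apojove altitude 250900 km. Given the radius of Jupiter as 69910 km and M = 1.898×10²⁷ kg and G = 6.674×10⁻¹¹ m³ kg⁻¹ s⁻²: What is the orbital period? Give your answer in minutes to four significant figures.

μ = GM = 6.674×10⁻¹¹ × 1.898×10²⁷ = 1.267×10¹⁷ m³/s².
r_p = 69910 + 58170 = 128080 km = 1.2808×10⁸ m.
r_a = 69910 + 250900 = 320810 km = 3.2081×10⁸ m.
Semi-major axis a = (r_p + r_a)/2 = (1.2808×10⁵ + 3.2081×10⁵)/2 = 2.2444×10⁵ km = 2.244×10⁸ m.
By Kepler's third law T = 2π√(a³/μ) = 2π × 9.448×10³ = 5.936×10⁴ s.
= 989.4 minutes.

T ≈ 989.4 minutes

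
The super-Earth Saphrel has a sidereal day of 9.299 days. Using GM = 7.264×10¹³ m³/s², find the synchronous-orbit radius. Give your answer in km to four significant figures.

T = 9.299 days = 8.034×10⁵ s.
A synchronous orbit has period T, so by Kepler's third law a = (μT²/4π²)^(1/3).
μT²/4π² = 7.264×10¹³ × (8.034×10⁵)² / 39.48 = 1.188×10²⁴ m³.
a = 1.059×10⁸ m = 1.0590×10⁵ km.

r_sync ≈ 1.059×10⁵ km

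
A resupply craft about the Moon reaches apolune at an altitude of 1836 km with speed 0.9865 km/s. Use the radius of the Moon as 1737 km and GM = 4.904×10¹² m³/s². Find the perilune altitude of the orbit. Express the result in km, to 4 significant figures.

perilune altitude ≈ 225.5 km

r_a = 1737 + 1836 = 3573.0 km = 3.573×10⁶ m.
Specific energy ε = v²/2 − μ/r = -8.859×10⁵ J/kg, so a = −μ/(2ε) = 2.768×10⁶ m.
The apsides satisfy r_p + r_a = 2a, so the perilune radius is 2a − r_a = 1.962×10⁶ m = 1962.5 km.
Perilune altitude = 1962.5 − 1737 = 225.46 km.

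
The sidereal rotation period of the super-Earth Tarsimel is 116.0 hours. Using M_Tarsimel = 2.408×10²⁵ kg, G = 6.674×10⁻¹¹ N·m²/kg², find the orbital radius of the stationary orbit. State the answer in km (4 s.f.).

μ = GM = 6.674×10⁻¹¹ × 2.408×10²⁵ = 1.607×10¹⁵ m³/s².
T = 116.0 hours = 4.176×10⁵ s.
A synchronous orbit has period T, so by Kepler's third law a = (μT²/4π²)^(1/3).
μT²/4π² = 1.607×10¹⁵ × (4.176×10⁵)² / 39.48 = 7.099×10²⁴ m³.
a = 1.922×10⁸ m = 1.9219×10⁵ km.

r_sync ≈ 1.922×10⁵ km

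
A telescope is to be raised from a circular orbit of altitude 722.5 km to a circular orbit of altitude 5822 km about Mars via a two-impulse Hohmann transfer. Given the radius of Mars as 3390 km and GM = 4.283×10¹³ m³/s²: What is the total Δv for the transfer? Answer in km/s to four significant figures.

r₁ = 3390 + 722.5 = 4112.5 km = 4.1125×10⁶ m.
r₂ = 3390 + 5822 = 9212.0 km = 9.2120×10⁶ m.
Transfer ellipse a_t = (r₁ + r₂)/2 = 6.662×10⁶ m.
At r₁: circular v_c1 = √(μ/r₁) = 3227 m/s; transfer-periapsis v_p = √[μ(2/r₁ − 1/a_t)] = 3795 m/s.
Δv₁ = v_p − v_c1 = 567.6 m/s.
At r₂: circular v_c2 = √(μ/r₂) = 2156 m/s; transfer-apoapsis v_a = √[μ(2/r₂ − 1/a_t)] = 1694 m/s.
Δv₂ = v_c2 − v_a = 462.1 m/s.
Total Δv = Δv₁ + Δv₂ = 1030 m/s = 1.030 km/s.

Δv_total ≈ 1.030 km/s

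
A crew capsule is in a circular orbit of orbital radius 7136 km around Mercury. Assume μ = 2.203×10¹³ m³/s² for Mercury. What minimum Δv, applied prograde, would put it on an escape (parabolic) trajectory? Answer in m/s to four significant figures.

r = 7136 km = 7.136×10⁶ m.
Circular speed v_c = √(μ/r) = 1757 m/s.
Escape speed v_esc = √(2μ/r) = √2 × v_c = 2485 m/s.
Δv = v_esc − v_c = 727.8 m/s.

Δv ≈ 727.8 m/s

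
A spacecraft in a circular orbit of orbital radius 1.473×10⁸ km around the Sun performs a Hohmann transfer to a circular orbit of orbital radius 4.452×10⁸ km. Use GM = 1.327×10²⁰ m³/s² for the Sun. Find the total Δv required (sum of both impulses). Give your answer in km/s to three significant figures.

Δv_total ≈ 11.9 km/s

r₁ = 1.473×10⁸ km = 1.473×10¹¹ m.
r₂ = 4.452×10⁸ km = 4.452×10¹¹ m.
Transfer ellipse a_t = (r₁ + r₂)/2 = 2.962×10¹¹ m.
At r₁: circular v_c1 = √(μ/r₁) = 30010 m/s; transfer-perihelion v_p = √[μ(2/r₁ − 1/a_t)] = 36790 m/s.
Δv₁ = v_p − v_c1 = 6780 m/s.
At r₂: circular v_c2 = √(μ/r₂) = 17260 m/s; transfer-aphelion v_a = √[μ(2/r₂ − 1/a_t)] = 12170 m/s.
Δv₂ = v_c2 − v_a = 5091 m/s.
Total Δv = Δv₁ + Δv₂ = 11870 m/s = 11.87 km/s.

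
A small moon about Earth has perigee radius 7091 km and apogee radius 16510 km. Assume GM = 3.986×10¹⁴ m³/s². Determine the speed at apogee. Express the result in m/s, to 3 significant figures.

Semi-major axis a = (r_p + r_a)/2 = 11800 km = 1.180×10⁷ m.
Vis-viva: v² = μ(2/r − 1/a) = 3.986×10¹⁴ × (1.211×10⁻⁷ − 8.474×10⁻⁸) = 1.451×10⁷ m²/s².
v = 3809 m/s.

v ≈ 3810 m/s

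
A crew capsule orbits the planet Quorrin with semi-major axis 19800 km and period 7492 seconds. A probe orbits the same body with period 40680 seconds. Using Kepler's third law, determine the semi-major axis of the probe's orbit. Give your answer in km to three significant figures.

a₂ ≈ 61200 km

Kepler's third law: a³ ∝ T², so a₂ = a₁ (T₂/T₁)^(2/3).
T₂/T₁ = 5.430, (T₂/T₁)^(2/3) = 3.089.
a₂ = 19800 × 3.089 = 61170 km.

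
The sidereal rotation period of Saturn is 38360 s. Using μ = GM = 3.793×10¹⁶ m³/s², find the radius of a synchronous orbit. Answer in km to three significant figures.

A synchronous orbit has period T, so by Kepler's third law a = (μT²/4π²)^(1/3).
μT²/4π² = 3.793×10¹⁶ × (3.836×10⁴)² / 39.48 = 1.414×10²⁴ m³.
a = 1.122×10⁸ m = 1.1223×10⁵ km.

r_sync ≈ 1.12×10⁵ km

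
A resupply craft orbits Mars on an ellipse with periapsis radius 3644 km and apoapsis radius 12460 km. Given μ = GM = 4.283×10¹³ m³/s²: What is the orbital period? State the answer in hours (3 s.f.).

T ≈ 6.09 hours

Semi-major axis a = (r_p + r_a)/2 = (3644.0 + 12460)/2 = 8052.0 km = 8.052×10⁶ m.
By Kepler's third law T = 2π√(a³/μ) = 2π × 3.491×10³ = 2.194×10⁴ s.
= 6.093 hours.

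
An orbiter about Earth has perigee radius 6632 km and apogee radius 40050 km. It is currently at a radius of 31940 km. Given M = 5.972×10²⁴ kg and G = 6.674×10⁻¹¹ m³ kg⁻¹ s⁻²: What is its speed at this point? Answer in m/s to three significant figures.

v ≈ 2810 m/s

μ = GM = 6.674×10⁻¹¹ × 5.972×10²⁴ = 3.986×10¹⁴ m³/s².
Semi-major axis a = (r_p + r_a)/2 = 23341 km = 2.334×10⁷ m.
Vis-viva: v² = μ(2/r − 1/a) = 3.986×10¹⁴ × (6.262×10⁻⁸ − 4.284×10⁻⁸) = 7.881×10⁶ m²/s².
v = 2807 m/s.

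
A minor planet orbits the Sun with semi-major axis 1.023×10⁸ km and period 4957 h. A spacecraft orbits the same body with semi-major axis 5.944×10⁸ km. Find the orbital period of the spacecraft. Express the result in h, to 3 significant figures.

Kepler's third law: T² ∝ a³, so T₂ = T₁ (a₂/a₁)^(3/2).
a₂/a₁ = 5.810, (a₂/a₁)^(3/2) = 14.01.
T₂ = 4957 × 14.01 = 69430 h.

T₂ ≈ 69400 h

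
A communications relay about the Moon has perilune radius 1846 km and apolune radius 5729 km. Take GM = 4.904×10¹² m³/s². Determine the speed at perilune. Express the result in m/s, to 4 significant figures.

v ≈ 2005 m/s

Semi-major axis a = (r_p + r_a)/2 = 3787.5 km = 3.788×10⁶ m.
Vis-viva: v² = μ(2/r − 1/a) = 4.904×10¹² × (1.083×10⁻⁶ − 2.640×10⁻⁷) = 4.018×10⁶ m²/s².
v = 2005 m/s.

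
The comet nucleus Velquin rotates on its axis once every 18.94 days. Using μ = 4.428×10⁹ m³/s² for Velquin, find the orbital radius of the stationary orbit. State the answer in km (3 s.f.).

T = 18.94 days = 1.636×10⁶ s.
A synchronous orbit has period T, so by Kepler's third law a = (μT²/4π²)^(1/3).
μT²/4π² = 4.428×10⁹ × (1.636×10⁶)² / 39.48 = 3.004×10²⁰ m³.
a = 6.697×10⁶ m = 6697.0 km.

r_sync ≈ 6700 km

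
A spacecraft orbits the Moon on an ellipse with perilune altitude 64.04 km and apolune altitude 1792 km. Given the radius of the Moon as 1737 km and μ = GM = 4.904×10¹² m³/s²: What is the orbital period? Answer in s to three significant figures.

r_p = 1737 + 64.04 = 1801.0 km = 1.8010×10⁶ m.
r_a = 1737 + 1792 = 3529.0 km = 3.5290×10⁶ m.
Semi-major axis a = (r_p + r_a)/2 = (1801.0 + 3529.0)/2 = 2665.0 km = 2.665×10⁶ m.
By Kepler's third law T = 2π√(a³/μ) = 2π × 1.965×10³ = 1.234×10⁴ s.

T ≈ 12300 s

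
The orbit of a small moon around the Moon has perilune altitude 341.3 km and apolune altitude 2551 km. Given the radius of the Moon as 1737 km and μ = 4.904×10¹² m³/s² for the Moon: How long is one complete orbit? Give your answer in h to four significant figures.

T ≈ 4.476 h

r_p = 1737 + 341.3 = 2078.3 km = 2.0783×10⁶ m.
r_a = 1737 + 2551 = 4288.0 km = 4.2880×10⁶ m.
Semi-major axis a = (r_p + r_a)/2 = (2078.3 + 4288.0)/2 = 3183.2 km = 3.183×10⁶ m.
By Kepler's third law T = 2π√(a³/μ) = 2π × 2.565×10³ = 1.611×10⁴ s.
= 4.476 h.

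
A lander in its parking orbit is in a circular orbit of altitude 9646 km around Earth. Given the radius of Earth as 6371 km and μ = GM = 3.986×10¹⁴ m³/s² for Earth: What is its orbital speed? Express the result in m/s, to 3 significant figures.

v ≈ 4990 m/s

r = 6371 + 9646 = 16017 km = 1.6017×10⁷ m.
For a circular orbit v = √(μ/r) = √(3.986×10¹⁴ / 1.602×10⁷) = √(2.489×10⁷) = 4989 m/s.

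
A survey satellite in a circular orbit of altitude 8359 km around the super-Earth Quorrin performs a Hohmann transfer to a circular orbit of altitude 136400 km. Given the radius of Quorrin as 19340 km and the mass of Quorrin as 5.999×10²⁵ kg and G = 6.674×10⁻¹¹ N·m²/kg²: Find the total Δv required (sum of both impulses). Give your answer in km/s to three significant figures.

μ = GM = 6.674×10⁻¹¹ × 5.999×10²⁵ = 4.004×10¹⁵ m³/s².
r₁ = 19340 + 8359 = 27699 km = 2.7699×10⁷ m.
r₂ = 19340 + 136400 = 155740 km = 1.5574×10⁸ m.
Transfer ellipse a_t = (r₁ + r₂)/2 = 9.172×10⁷ m.
At r₁: circular v_c1 = √(μ/r₁) = 12020 m/s; transfer-periapsis v_p = √[μ(2/r₁ − 1/a_t)] = 15670 m/s.
Δv₁ = v_p − v_c1 = 3644 m/s.
At r₂: circular v_c2 = √(μ/r₂) = 5070 m/s; transfer-apoapsis v_a = √[μ(2/r₂ − 1/a_t)] = 2786 m/s.
Δv₂ = v_c2 − v_a = 2284 m/s.
Total Δv = Δv₁ + Δv₂ = 5928 m/s = 5.928 km/s.

Δv_total ≈ 5.93 km/s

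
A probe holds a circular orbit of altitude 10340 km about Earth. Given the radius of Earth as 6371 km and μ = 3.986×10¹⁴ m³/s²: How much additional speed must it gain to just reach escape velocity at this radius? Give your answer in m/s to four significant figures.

Δv ≈ 2023 m/s

r = 6371 + 10340 = 16711 km = 1.6711×10⁷ m.
Circular speed v_c = √(μ/r) = 4884 m/s.
Escape speed v_esc = √(2μ/r) = √2 × v_c = 6907 m/s.
Δv = v_esc − v_c = 2023 m/s.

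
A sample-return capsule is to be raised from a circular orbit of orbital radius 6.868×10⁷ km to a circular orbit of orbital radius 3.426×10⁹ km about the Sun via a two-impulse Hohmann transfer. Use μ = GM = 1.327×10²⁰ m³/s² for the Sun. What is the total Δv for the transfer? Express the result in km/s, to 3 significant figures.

r₁ = 6.868×10⁷ km = 6.868×10¹⁰ m.
r₂ = 3.426×10⁹ km = 3.426×10¹² m.
Transfer ellipse a_t = (r₁ + r₂)/2 = 1.747×10¹² m.
At r₁: circular v_c1 = √(μ/r₁) = 43960 m/s; transfer-perihelion v_p = √[μ(2/r₁ − 1/a_t)] = 61550 m/s.
Δv₁ = v_p − v_c1 = 17590 m/s.
At r₂: circular v_c2 = √(μ/r₂) = 6224 m/s; transfer-aphelion v_a = √[μ(2/r₂ − 1/a_t)] = 1234 m/s.
Δv₂ = v_c2 − v_a = 4990 m/s.
Total Δv = Δv₁ + Δv₂ = 22580 m/s = 22.58 km/s.

Δv_total ≈ 22.6 km/s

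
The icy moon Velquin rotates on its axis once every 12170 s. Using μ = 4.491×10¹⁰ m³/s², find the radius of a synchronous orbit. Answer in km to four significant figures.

r_sync ≈ 552.3 km

A synchronous orbit has period T, so by Kepler's third law a = (μT²/4π²)^(1/3).
μT²/4π² = 4.491×10¹⁰ × (1.217×10⁴)² / 39.48 = 1.685×10¹⁷ m³.
a = 5.523×10⁵ m = 552.32 km.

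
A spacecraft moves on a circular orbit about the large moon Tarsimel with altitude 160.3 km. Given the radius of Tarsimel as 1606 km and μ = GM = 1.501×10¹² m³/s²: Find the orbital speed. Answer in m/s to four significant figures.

v ≈ 921.8 m/s

r = 1606 + 160.3 = 1766.3 km = 1.7663×10⁶ m.
For a circular orbit v = √(μ/r) = √(1.501×10¹² / 1.766×10⁶) = √(8.498×10⁵) = 921.8 m/s.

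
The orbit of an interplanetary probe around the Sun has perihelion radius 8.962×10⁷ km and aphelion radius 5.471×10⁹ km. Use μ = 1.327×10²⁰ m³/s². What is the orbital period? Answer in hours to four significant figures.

Semi-major axis a = (r_p + r_a)/2 = (8.9620×10⁷ + 5.4710×10⁹)/2 = 2.7803×10⁹ km = 2.780×10¹² m.
By Kepler's third law T = 2π√(a³/μ) = 2π × 4.024×10⁸ = 2.529×10⁹ s.
= 7.024×10⁵ hours.

T ≈ 702400 hours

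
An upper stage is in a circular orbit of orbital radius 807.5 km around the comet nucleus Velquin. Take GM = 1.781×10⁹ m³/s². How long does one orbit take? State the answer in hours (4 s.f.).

r = 807.5 km = 8.075×10⁵ m.
Kepler's third law: T = 2π√(r³/μ) = 2π√((8.075×10⁵)³ / 1.781×10⁹).
r³/μ = 2.956×10⁸ s², so T = 2π × 1.719×10⁴ = 1.080×10⁵ s.
Converting: 1.080×10⁵ s ÷ 3600 = 30.01 hours.

T ≈ 30.01 hours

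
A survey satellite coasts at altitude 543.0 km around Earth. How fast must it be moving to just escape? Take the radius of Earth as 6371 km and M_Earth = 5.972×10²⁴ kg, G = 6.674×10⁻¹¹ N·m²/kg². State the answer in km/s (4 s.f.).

v_esc ≈ 10.74 km/s

μ = GM = 6.674×10⁻¹¹ × 5.972×10²⁴ = 3.986×10¹⁴ m³/s².
r = 6371 + 543.0 = 6914.0 km = 6.9140×10⁶ m.
Escape speed v_esc = √(2μ/r) = √(2 × 3.986×10¹⁴ / 6.914×10⁶) = √(1.153×10⁸) = 10740 m/s.
= 10.74 km/s.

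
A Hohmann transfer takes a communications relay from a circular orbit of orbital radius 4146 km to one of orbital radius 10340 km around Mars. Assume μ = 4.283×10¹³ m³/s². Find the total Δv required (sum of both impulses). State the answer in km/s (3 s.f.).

r₁ = 4146 km = 4.146×10⁶ m.
r₂ = 10340 km = 1.034×10⁷ m.
Transfer ellipse a_t = (r₁ + r₂)/2 = 7.243×10⁶ m.
At r₁: circular v_c1 = √(μ/r₁) = 3214 m/s; transfer-periapsis v_p = √[μ(2/r₁ − 1/a_t)] = 3840 m/s.
Δv₁ = v_p − v_c1 = 626.2 m/s.
At r₂: circular v_c2 = √(μ/r₂) = 2035 m/s; transfer-apoapsis v_a = √[μ(2/r₂ − 1/a_t)] = 1540 m/s.
Δv₂ = v_c2 − v_a = 495.4 m/s.
Total Δv = Δv₁ + Δv₂ = 1122 m/s = 1.122 km/s.

Δv_total ≈ 1.12 km/s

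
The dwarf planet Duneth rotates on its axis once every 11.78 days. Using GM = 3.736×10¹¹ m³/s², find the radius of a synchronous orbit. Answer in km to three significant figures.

r_sync ≈ 21400 km

T = 11.78 days = 1.018×10⁶ s.
A synchronous orbit has period T, so by Kepler's third law a = (μT²/4π²)^(1/3).
μT²/4π² = 3.736×10¹¹ × (1.018×10⁶)² / 39.48 = 9.803×10²¹ m³.
a = 2.140×10⁷ m = 21402 km.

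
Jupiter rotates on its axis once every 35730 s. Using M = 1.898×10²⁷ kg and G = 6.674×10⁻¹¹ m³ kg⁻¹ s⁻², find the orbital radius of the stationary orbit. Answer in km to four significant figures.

r_sync ≈ 1.600×10⁵ km

μ = GM = 6.674×10⁻¹¹ × 1.898×10²⁷ = 1.267×10¹⁷ m³/s².
A synchronous orbit has period T, so by Kepler's third law a = (μT²/4π²)^(1/3).
μT²/4π² = 1.267×10¹⁷ × (3.573×10⁴)² / 39.48 = 4.096×10²⁴ m³.
a = 1.600×10⁸ m = 1.6000×10⁵ km.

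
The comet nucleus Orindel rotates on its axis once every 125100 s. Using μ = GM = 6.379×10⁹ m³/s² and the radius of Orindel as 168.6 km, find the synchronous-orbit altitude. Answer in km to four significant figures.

A synchronous orbit has period T, so by Kepler's third law a = (μT²/4π²)^(1/3).
μT²/4π² = 6.379×10⁹ × (1.251×10⁵)² / 39.48 = 2.529×10¹⁸ m³.
a = 1.362×10⁶ m = 1362.4 km.
Altitude h = a − R = 1362.4 − 168.6 = 1193.8 km.

h_sync ≈ 1194 km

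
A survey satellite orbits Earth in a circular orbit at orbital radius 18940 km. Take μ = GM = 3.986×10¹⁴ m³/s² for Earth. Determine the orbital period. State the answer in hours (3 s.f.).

r = 18940 km = 1.894×10⁷ m.
Kepler's third law: T = 2π√(r³/μ) = 2π√((1.894×10⁷)³ / 3.986×10¹⁴).
r³/μ = 1.705×10⁷ s², so T = 2π × 4.129×10³ = 2.594×10⁴ s.
Converting: 2.594×10⁴ s ÷ 3600 = 7.206 hours.

T ≈ 7.21 hours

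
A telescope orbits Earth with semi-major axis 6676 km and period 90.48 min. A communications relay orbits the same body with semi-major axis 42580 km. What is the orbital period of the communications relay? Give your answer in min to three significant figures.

Kepler's third law: T² ∝ a³, so T₂ = T₁ (a₂/a₁)^(3/2).
a₂/a₁ = 6.378, (a₂/a₁)^(3/2) = 16.11.
T₂ = 90.48 × 16.11 = 1457 min.

T₂ ≈ 1460 min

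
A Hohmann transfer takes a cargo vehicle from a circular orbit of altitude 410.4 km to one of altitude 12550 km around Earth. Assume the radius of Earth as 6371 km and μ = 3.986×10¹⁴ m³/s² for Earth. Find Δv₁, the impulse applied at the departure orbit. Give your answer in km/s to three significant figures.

Δv ≈ 1.64 km/s

r₁ = 6371 + 410.4 = 6781.4 km = 6.7814×10⁶ m.
r₂ = 6371 + 12550 = 18921 km = 1.8921×10⁷ m.
Transfer ellipse a_t = (r₁ + r₂)/2 = 1.285×10⁷ m.
At r₁: circular v_c1 = √(μ/r₁) = 7667 m/s; transfer-perigee v_p = √[μ(2/r₁ − 1/a_t)] = 9303 m/s.
Δv₁ = v_p − v_c1 = 1636 m/s.
= 1.636 km/s.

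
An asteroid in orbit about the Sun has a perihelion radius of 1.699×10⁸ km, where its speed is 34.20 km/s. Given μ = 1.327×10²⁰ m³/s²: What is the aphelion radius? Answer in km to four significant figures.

r_p = 1.699×10¹¹ m.
Specific energy ε = v²/2 − μ/r = -1.962×10⁸ J/kg, so a = −μ/(2ε) = 3.381×10¹¹ m.
The apsides satisfy r_p + r_a = 2a, so the aphelion radius is 2a − r_p = 5.064×10¹¹ m = 5.0636×10⁸ km.

aphelion radius ≈ 5.064×10⁸ km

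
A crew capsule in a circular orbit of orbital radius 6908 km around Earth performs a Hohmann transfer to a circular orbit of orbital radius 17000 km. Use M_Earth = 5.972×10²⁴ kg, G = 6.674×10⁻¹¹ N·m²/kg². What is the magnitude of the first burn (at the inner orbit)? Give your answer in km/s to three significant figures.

μ = GM = 6.674×10⁻¹¹ × 5.972×10²⁴ = 3.986×10¹⁴ m³/s².
r₁ = 6908 km = 6.908×10⁶ m.
r₂ = 17000 km = 1.700×10⁷ m.
Transfer ellipse a_t = (r₁ + r₂)/2 = 1.195×10⁷ m.
At r₁: circular v_c1 = √(μ/r₁) = 7596 m/s; transfer-perigee v_p = √[μ(2/r₁ − 1/a_t)] = 9058 m/s.
Δv₁ = v_p − v_c1 = 1462 m/s.
= 1.462 km/s.

Δv ≈ 1.46 km/s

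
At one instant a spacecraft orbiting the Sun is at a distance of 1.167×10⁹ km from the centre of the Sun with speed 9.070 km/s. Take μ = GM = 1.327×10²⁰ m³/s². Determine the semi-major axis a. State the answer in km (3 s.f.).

a ≈ 9.14×10⁸ km

r = 1.167×10¹² m.
Vis-viva rearranged: 1/a = 2/r − v²/μ = 1.714×10⁻¹² − 6.199×10⁻¹³ = 1.094×10⁻¹² m⁻¹.
a = 9.142×10¹¹ m = 9.1419×10⁸ km.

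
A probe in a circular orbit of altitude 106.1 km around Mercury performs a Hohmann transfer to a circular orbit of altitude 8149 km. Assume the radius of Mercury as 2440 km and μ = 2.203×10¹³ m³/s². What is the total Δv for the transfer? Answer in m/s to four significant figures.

Δv_total ≈ 1338 m/s

r₁ = 2440 + 106.1 = 2546.1 km = 2.5461×10⁶ m.
r₂ = 2440 + 8149 = 10589 km = 1.0589×10⁷ m.
Transfer ellipse a_t = (r₁ + r₂)/2 = 6.568×10⁶ m.
At r₁: circular v_c1 = √(μ/r₁) = 2942 m/s; transfer-periherm v_p = √[μ(2/r₁ − 1/a_t)] = 3735 m/s.
Δv₁ = v_p − v_c1 = 793.5 m/s.
At r₂: circular v_c2 = √(μ/r₂) = 1442 m/s; transfer-apoherm v_a = √[μ(2/r₂ − 1/a_t)] = 898.1 m/s.
Δv₂ = v_c2 − v_a = 544.3 m/s.
Total Δv = Δv₁ + Δv₂ = 1338 m/s.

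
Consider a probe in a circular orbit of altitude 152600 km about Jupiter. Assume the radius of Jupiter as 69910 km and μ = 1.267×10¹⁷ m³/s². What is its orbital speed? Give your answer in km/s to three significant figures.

v ≈ 23.9 km/s

r = 69910 + 152600 = 222510 km = 2.2251×10⁸ m.
For a circular orbit v = √(μ/r) = √(1.267×10¹⁷ / 2.225×10⁸) = √(5.694×10⁸) = 23860 m/s.
That is 23.86 km/s.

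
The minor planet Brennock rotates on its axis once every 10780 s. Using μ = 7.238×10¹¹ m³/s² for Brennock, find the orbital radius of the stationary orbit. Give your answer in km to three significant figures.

r_sync ≈ 1290 km

A synchronous orbit has period T, so by Kepler's third law a = (μT²/4π²)^(1/3).
μT²/4π² = 7.238×10¹¹ × (1.078×10⁴)² / 39.48 = 2.131×10¹⁸ m³.
a = 1.287×10⁶ m = 1286.8 km.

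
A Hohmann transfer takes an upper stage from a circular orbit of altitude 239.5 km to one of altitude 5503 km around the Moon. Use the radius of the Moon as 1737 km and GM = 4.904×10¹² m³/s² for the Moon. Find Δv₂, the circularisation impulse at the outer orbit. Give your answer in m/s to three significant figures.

Δv ≈ 284 m/s

r₁ = 1737 + 239.5 = 1976.5 km = 1.9765×10⁶ m.
r₂ = 1737 + 5503 = 7240.0 km = 7.2400×10⁶ m.
Transfer ellipse a_t = (r₁ + r₂)/2 = 4.608×10⁶ m.
At r₁: circular v_c1 = √(μ/r₁) = 1575 m/s; transfer-perilune v_p = √[μ(2/r₁ − 1/a_t)] = 1974 m/s.
At r₂: circular v_c2 = √(μ/r₂) = 823.0 m/s; transfer-apolune v_a = √[μ(2/r₂ − 1/a_t)] = 539.0 m/s.
Δv₂ = v_c2 − v_a = 284.0 m/s.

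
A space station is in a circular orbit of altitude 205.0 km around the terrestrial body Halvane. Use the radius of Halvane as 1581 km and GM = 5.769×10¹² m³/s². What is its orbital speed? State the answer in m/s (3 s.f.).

r = 1581 + 205.0 = 1786.0 km = 1.7860×10⁶ m.
For a circular orbit v = √(μ/r) = √(5.769×10¹² / 1.786×10⁶) = √(3.230×10⁶) = 1797 m/s.

v ≈ 1800 m/s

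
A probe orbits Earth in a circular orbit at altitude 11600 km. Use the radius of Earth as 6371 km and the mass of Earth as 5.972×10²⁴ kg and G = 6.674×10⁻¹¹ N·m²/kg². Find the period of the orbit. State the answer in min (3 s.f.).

T ≈ 400 min

μ = GM = 6.674×10⁻¹¹ × 5.972×10²⁴ = 3.986×10¹⁴ m³/s².
r = 6371 + 11600 = 17971 km = 1.7971×10⁷ m.
Kepler's third law: T = 2π√(r³/μ) = 2π√((1.797×10⁷)³ / 3.986×10¹⁴).
r³/μ = 1.456×10⁷ s², so T = 2π × 3.816×10³ = 2.398×10⁴ s.
Converting: 2.398×10⁴ s ÷ 60.00 = 399.6 min.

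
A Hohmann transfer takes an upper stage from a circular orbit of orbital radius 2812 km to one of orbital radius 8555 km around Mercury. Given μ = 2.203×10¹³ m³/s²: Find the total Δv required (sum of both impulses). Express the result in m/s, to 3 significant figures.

r₁ = 2812 km = 2.812×10⁶ m.
r₂ = 8555 km = 8.555×10⁶ m.
Transfer ellipse a_t = (r₁ + r₂)/2 = 5.684×10⁶ m.
At r₁: circular v_c1 = √(μ/r₁) = 2799 m/s; transfer-periherm v_p = √[μ(2/r₁ − 1/a_t)] = 3434 m/s.
Δv₁ = v_p − v_c1 = 635.0 m/s.
At r₂: circular v_c2 = √(μ/r₂) = 1605 m/s; transfer-apoherm v_a = √[μ(2/r₂ − 1/a_t)] = 1129 m/s.
Δv₂ = v_c2 − v_a = 476.0 m/s.
Total Δv = Δv₁ + Δv₂ = 1111 m/s.

Δv_total ≈ 1110 m/s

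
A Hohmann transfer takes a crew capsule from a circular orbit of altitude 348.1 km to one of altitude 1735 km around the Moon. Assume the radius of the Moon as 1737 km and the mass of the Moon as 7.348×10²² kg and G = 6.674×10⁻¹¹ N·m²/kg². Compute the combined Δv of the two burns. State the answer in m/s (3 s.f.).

Δv_total ≈ 340 m/s

μ = GM = 6.674×10⁻¹¹ × 7.348×10²² = 4.904×10¹² m³/s².
r₁ = 1737 + 348.1 = 2085.1 km = 2.0851×10⁶ m.
r₂ = 1737 + 1735 = 3472.0 km = 3.4720×10⁶ m.
Transfer ellipse a_t = (r₁ + r₂)/2 = 2.779×10⁶ m.
At r₁: circular v_c1 = √(μ/r₁) = 1534 m/s; transfer-perilune v_p = √[μ(2/r₁ − 1/a_t)] = 1714 m/s.
Δv₁ = v_p − v_c1 = 180.7 m/s.
At r₂: circular v_c2 = √(μ/r₂) = 1188 m/s; transfer-apolune v_a = √[μ(2/r₂ − 1/a_t)] = 1030 m/s.
Δv₂ = v_c2 − v_a = 158.9 m/s.
Total Δv = Δv₁ + Δv₂ = 339.7 m/s.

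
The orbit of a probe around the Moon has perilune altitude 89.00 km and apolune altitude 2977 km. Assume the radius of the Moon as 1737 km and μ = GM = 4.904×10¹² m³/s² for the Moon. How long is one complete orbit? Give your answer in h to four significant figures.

r_p = 1737 + 89.00 = 1826.0 km = 1.8260×10⁶ m.
r_a = 1737 + 2977 = 4714.0 km = 4.7140×10⁶ m.
Semi-major axis a = (r_p + r_a)/2 = (1826.0 + 4714.0)/2 = 3270.0 km = 3.270×10⁶ m.
By Kepler's third law T = 2π√(a³/μ) = 2π × 2.670×10³ = 1.678×10⁴ s.
= 4.660 h.

T ≈ 4.660 h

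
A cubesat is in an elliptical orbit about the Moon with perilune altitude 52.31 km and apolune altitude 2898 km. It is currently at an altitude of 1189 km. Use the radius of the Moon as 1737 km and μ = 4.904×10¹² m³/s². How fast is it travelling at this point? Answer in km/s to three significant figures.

v ≈ 1.35 km/s

r_p = 1737 + 52.31 = 1789.3 km = 1.7893×10⁶ m.
r_a = 1737 + 2898 = 4635.0 km = 4.6350×10⁶ m.
r = 1737 + 1189 = 2926.0 km = 2.926×10⁶ m.
Semi-major axis a = (r_p + r_a)/2 = 3212.2 km = 3.212×10⁶ m.
Vis-viva: v² = μ(2/r − 1/a) = 4.904×10¹² × (6.835×10⁻⁷ − 3.113×10⁻⁷) = 1.825×10⁶ m²/s².
v = 1351 m/s = 1.351 km/s.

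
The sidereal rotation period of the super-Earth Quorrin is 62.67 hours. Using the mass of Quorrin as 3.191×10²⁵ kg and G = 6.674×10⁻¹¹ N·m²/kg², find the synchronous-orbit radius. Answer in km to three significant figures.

μ = GM = 6.674×10⁻¹¹ × 3.191×10²⁵ = 2.130×10¹⁵ m³/s².
T = 62.67 hours = 2.256×10⁵ s.
A synchronous orbit has period T, so by Kepler's third law a = (μT²/4π²)^(1/3).
μT²/4π² = 2.130×10¹⁵ × (2.256×10⁵)² / 39.48 = 2.746×10²⁴ m³.
a = 1.400×10⁸ m = 1.4003×10⁵ km.

r_sync ≈ 1.40×10⁵ km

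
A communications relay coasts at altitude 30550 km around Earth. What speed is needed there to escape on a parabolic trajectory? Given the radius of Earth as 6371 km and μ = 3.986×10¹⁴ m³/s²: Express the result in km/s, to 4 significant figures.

v_esc ≈ 4.647 km/s

r = 6371 + 30550 = 36921 km = 3.6921×10⁷ m.
Escape speed v_esc = √(2μ/r) = √(2 × 3.986×10¹⁴ / 3.692×10⁷) = √(2.159×10⁷) = 4647 m/s.
= 4.647 km/s.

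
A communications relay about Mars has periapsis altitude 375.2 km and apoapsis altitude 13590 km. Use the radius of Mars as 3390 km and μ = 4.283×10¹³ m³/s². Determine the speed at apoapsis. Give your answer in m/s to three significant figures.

r_p = 3390 + 375.2 = 3765.2 km = 3.7652×10⁶ m.
r_a = 3390 + 13590 = 16980 km = 1.6980×10⁷ m.
Semi-major axis a = (r_p + r_a)/2 = 10373 km = 1.037×10⁷ m.
Vis-viva: v² = μ(2/r − 1/a) = 4.283×10¹³ × (1.178×10⁻⁷ − 9.641×10⁻⁸) = 9.156×10⁵ m²/s².
v = 956.9 m/s.

v ≈ 957 m/s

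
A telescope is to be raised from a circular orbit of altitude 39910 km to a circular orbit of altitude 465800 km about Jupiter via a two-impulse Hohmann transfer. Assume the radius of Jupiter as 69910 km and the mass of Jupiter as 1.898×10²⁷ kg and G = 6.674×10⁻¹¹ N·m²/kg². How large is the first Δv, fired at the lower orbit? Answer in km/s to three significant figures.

μ = GM = 6.674×10⁻¹¹ × 1.898×10²⁷ = 1.267×10¹⁷ m³/s².
r₁ = 69910 + 39910 = 109820 km = 1.0982×10⁸ m.
r₂ = 69910 + 465800 = 535710 km = 5.3571×10⁸ m.
Transfer ellipse a_t = (r₁ + r₂)/2 = 3.228×10⁸ m.
At r₁: circular v_c1 = √(μ/r₁) = 33960 m/s; transfer-perijove v_p = √[μ(2/r₁ − 1/a_t)] = 43750 m/s.
Δv₁ = v_p − v_c1 = 9792 m/s.
= 9.792 km/s.

Δv ≈ 9.79 km/s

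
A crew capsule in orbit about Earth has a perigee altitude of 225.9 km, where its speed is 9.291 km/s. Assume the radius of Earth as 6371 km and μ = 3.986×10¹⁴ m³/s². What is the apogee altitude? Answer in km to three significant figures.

r_p = 6371 + 225.9 = 6596.9 km = 6.597×10⁶ m.
Specific energy ε = v²/2 − μ/r = -1.726×10⁷ J/kg, so a = −μ/(2ε) = 1.155×10⁷ m.
The apsides satisfy r_p + r_a = 2a, so the apogee radius is 2a − r_p = 1.650×10⁷ m = 16496 km.
Apogee altitude = 16496 − 6371 = 10125 km.

apogee altitude ≈ 10100 km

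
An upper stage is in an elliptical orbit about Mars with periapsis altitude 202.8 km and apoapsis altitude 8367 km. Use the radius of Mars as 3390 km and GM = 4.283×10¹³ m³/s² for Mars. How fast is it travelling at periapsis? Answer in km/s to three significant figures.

v ≈ 4.27 km/s

r_p = 3390 + 202.8 = 3592.8 km = 3.5928×10⁶ m.
r_a = 3390 + 8367 = 11757 km = 1.1757×10⁷ m.
Semi-major axis a = (r_p + r_a)/2 = 7674.9 km = 7.675×10⁶ m.
Vis-viva: v² = μ(2/r − 1/a) = 4.283×10¹³ × (5.567×10⁻⁷ − 1.303×10⁻⁷) = 1.826×10⁷ m²/s².
v = 4273 m/s = 4.273 km/s.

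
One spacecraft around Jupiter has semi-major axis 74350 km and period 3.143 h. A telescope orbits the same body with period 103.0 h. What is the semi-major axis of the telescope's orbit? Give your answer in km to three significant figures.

Kepler's third law: a³ ∝ T², so a₂ = a₁ (T₂/T₁)^(2/3).
T₂/T₁ = 32.77, (T₂/T₁)^(2/3) = 10.24.
a₂ = 74350 × 10.24 = 7.614×10⁵ km.

a₂ ≈ 7.61×10⁵ km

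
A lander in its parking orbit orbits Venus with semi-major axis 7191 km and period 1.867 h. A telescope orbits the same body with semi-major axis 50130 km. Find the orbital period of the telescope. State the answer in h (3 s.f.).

T₂ ≈ 34.4 h

Kepler's third law: T² ∝ a³, so T₂ = T₁ (a₂/a₁)^(3/2).
a₂/a₁ = 6.971, (a₂/a₁)^(3/2) = 18.41.
T₂ = 1.867 × 18.41 = 34.36 h.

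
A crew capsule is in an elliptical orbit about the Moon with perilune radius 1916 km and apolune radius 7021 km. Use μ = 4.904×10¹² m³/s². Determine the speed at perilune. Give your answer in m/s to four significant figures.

Semi-major axis a = (r_p + r_a)/2 = 4468.5 km = 4.468×10⁶ m.
Vis-viva: v² = μ(2/r − 1/a) = 4.904×10¹² × (1.044×10⁻⁶ − 2.238×10⁻⁷) = 4.022×10⁶ m²/s².
v = 2005 m/s.

v ≈ 2005 m/s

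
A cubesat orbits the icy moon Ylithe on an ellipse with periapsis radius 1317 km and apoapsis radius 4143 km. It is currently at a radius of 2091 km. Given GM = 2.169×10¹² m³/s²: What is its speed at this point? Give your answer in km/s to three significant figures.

v ≈ 1.13 km/s

Semi-major axis a = (r_p + r_a)/2 = 2730.0 km = 2.730×10⁶ m.
Vis-viva: v² = μ(2/r − 1/a) = 2.169×10¹² × (9.565×10⁻⁷ − 3.663×10⁻⁷) = 1.280×10⁶ m²/s².
v = 1131 m/s = 1.131 km/s.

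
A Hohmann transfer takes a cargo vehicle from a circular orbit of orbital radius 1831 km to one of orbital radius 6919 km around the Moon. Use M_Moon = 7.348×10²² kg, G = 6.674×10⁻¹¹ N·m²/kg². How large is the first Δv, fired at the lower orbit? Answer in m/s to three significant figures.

Δv ≈ 422 m/s

μ = GM = 6.674×10⁻¹¹ × 7.348×10²² = 4.904×10¹² m³/s².
r₁ = 1831 km = 1.831×10⁶ m.
r₂ = 6919 km = 6.919×10⁶ m.
Transfer ellipse a_t = (r₁ + r₂)/2 = 4.375×10⁶ m.
At r₁: circular v_c1 = √(μ/r₁) = 1637 m/s; transfer-perilune v_p = √[μ(2/r₁ − 1/a_t)] = 2058 m/s.
Δv₁ = v_p − v_c1 = 421.5 m/s.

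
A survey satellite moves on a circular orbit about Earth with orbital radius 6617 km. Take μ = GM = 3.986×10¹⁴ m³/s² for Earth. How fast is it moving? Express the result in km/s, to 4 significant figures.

r = 6617 km = 6.617×10⁶ m.
For a circular orbit v = √(μ/r) = √(3.986×10¹⁴ / 6.617×10⁶) = √(6.024×10⁷) = 7761 m/s.
That is 7.761 km/s.

v ≈ 7.761 km/s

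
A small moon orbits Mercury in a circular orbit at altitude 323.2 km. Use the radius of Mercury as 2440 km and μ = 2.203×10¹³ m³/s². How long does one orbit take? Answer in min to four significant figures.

r = 2440 + 323.2 = 2763.2 km = 2.7632×10⁶ m.
Kepler's third law: T = 2π√(r³/μ) = 2π√((2.763×10⁶)³ / 2.203×10¹³).
r³/μ = 9.577×10⁵ s², so T = 2π × 9.786×10² = 6.149×10³ s.
Converting: 6.149×10³ s ÷ 60.00 = 102.5 min.

T ≈ 102.5 min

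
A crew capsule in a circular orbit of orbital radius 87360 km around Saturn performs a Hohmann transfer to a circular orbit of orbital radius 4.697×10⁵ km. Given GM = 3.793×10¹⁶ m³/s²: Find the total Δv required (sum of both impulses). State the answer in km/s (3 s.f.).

r₁ = 87360 km = 8.736×10⁷ m.
r₂ = 4.697×10⁵ km = 4.697×10⁸ m.
Transfer ellipse a_t = (r₁ + r₂)/2 = 2.785×10⁸ m.
At r₁: circular v_c1 = √(μ/r₁) = 20840 m/s; transfer-perikrone v_p = √[μ(2/r₁ − 1/a_t)] = 27060 m/s.
Δv₁ = v_p − v_c1 = 6222 m/s.
At r₂: circular v_c2 = √(μ/r₂) = 8986 m/s; transfer-apokrone v_a = √[μ(2/r₂ − 1/a_t)] = 5033 m/s.
Δv₂ = v_c2 − v_a = 3954 m/s.
Total Δv = Δv₁ + Δv₂ = 10180 m/s = 10.18 km/s.

Δv_total ≈ 10.2 km/s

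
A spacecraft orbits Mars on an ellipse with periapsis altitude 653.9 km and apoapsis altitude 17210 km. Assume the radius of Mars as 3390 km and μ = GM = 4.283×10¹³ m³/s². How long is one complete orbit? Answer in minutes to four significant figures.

r_p = 3390 + 653.9 = 4043.9 km = 4.0439×10⁶ m.
r_a = 3390 + 17210 = 20600 km = 2.0600×10⁷ m.
Semi-major axis a = (r_p + r_a)/2 = (4043.9 + 20600)/2 = 12322 km = 1.232×10⁷ m.
By Kepler's third law T = 2π√(a³/μ) = 2π × 6.609×10³ = 4.153×10⁴ s.
= 692.1 minutes.

T ≈ 692.1 minutes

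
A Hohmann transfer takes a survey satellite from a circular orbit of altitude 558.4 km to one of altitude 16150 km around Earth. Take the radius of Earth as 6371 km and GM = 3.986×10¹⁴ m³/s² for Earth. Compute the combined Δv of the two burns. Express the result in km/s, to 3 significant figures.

r₁ = 6371 + 558.4 = 6929.4 km = 6.9294×10⁶ m.
r₂ = 6371 + 16150 = 22521 km = 2.2521×10⁷ m.
Transfer ellipse a_t = (r₁ + r₂)/2 = 1.473×10⁷ m.
At r₁: circular v_c1 = √(μ/r₁) = 7584 m/s; transfer-perigee v_p = √[μ(2/r₁ − 1/a_t)] = 9380 m/s.
Δv₁ = v_p − v_c1 = 1795 m/s.
At r₂: circular v_c2 = √(μ/r₂) = 4207 m/s; transfer-apogee v_a = √[μ(2/r₂ − 1/a_t)] = 2886 m/s.
Δv₂ = v_c2 − v_a = 1321 m/s.
Total Δv = Δv₁ + Δv₂ = 3116 m/s = 3.116 km/s.

Δv_total ≈ 3.12 km/s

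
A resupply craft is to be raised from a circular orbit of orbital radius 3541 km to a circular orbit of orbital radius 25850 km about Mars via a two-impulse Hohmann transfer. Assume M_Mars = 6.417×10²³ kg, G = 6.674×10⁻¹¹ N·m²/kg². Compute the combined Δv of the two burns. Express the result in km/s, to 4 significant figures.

Δv_total ≈ 1.790 km/s

μ = GM = 6.674×10⁻¹¹ × 6.417×10²³ = 4.283×10¹³ m³/s².
r₁ = 3541 km = 3.541×10⁶ m.
r₂ = 25850 km = 2.585×10⁷ m.
Transfer ellipse a_t = (r₁ + r₂)/2 = 1.470×10⁷ m.
At r₁: circular v_c1 = √(μ/r₁) = 3478 m/s; transfer-periapsis v_p = √[μ(2/r₁ − 1/a_t)] = 4612 m/s.
Δv₁ = v_p − v_c1 = 1135 m/s.
At r₂: circular v_c2 = √(μ/r₂) = 1287 m/s; transfer-apoapsis v_a = √[μ(2/r₂ − 1/a_t)] = 631.8 m/s.
Δv₂ = v_c2 − v_a = 655.3 m/s.
Total Δv = Δv₁ + Δv₂ = 1790 m/s = 1.790 km/s.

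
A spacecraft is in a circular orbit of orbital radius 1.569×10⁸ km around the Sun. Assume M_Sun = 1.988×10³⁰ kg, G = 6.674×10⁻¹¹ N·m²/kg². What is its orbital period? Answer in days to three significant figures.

T ≈ 392 days

μ = GM = 6.674×10⁻¹¹ × 1.988×10³⁰ = 1.327×10²⁰ m³/s².
r = 1.569×10⁸ km = 1.569×10¹¹ m.
Kepler's third law: T = 2π√(r³/μ) = 2π√((1.569×10¹¹)³ / 1.327×10²⁰).
r³/μ = 2.911×10¹³ s², so T = 2π × 5.396×10⁶ = 3.390×10⁷ s.
Converting: 3.390×10⁷ s ÷ 86400 = 392.4 days.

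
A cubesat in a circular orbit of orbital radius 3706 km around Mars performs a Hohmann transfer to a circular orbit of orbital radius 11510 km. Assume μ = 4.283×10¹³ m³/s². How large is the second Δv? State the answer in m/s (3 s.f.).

r₁ = 3706 km = 3.706×10⁶ m.
r₂ = 11510 km = 1.151×10⁷ m.
Transfer ellipse a_t = (r₁ + r₂)/2 = 7.608×10⁶ m.
At r₁: circular v_c1 = √(μ/r₁) = 3400 m/s; transfer-periapsis v_p = √[μ(2/r₁ − 1/a_t)] = 4181 m/s.
At r₂: circular v_c2 = √(μ/r₂) = 1929 m/s; transfer-apoapsis v_a = √[μ(2/r₂ − 1/a_t)] = 1346 m/s.
Δv₂ = v_c2 − v_a = 582.7 m/s.

Δv ≈ 583 m/s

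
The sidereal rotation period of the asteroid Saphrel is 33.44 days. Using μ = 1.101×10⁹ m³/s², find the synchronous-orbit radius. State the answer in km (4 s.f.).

r_sync ≈ 6152 km

T = 33.44 days = 2.889×10⁶ s.
A synchronous orbit has period T, so by Kepler's third law a = (μT²/4π²)^(1/3).
μT²/4π² = 1.101×10⁹ × (2.889×10⁶)² / 39.48 = 2.328×10²⁰ m³.
a = 6.152×10⁶ m = 6151.7 km.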